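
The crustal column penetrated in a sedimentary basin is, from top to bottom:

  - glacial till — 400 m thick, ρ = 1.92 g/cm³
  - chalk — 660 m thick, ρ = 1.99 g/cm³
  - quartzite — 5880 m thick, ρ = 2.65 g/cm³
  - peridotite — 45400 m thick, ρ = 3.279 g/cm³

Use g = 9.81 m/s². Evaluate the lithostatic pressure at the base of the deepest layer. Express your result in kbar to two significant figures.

16 kbar

glacial till: 1920 kg/m³ × 9.81 m/s² × 400 m = 7.534×10^6 Pa = 0.07534 kbar
chalk: 1990 kg/m³ × 9.81 m/s² × 660 m = 1.288×10^7 Pa = 0.1288 kbar
quartzite: 2650 kg/m³ × 9.81 m/s² × 5880 m = 1.529×10^8 Pa = 1.529 kbar
peridotite: 3279 kg/m³ × 9.81 m/s² × 45400 m = 1.460×10^9 Pa = 14.60 kbar
Total = 0.07534 + 0.1288 + 1.529 + 14.60 = 16.337 kbar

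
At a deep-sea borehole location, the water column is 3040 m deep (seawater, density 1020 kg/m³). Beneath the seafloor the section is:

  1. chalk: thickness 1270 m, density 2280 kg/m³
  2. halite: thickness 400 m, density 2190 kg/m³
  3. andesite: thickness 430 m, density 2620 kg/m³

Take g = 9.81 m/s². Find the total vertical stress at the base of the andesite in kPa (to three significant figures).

seawater: 1020 kg/m³ × 9.81 m/s² × 3040 m = 3.042×10^7 Pa = 30419 kPa
chalk: 2280 kg/m³ × 9.81 m/s² × 1270 m = 2.841×10^7 Pa = 28406 kPa
halite: 2190 kg/m³ × 9.81 m/s² × 400 m = 8.594×10^6 Pa = 8594 kPa
andesite: 2620 kg/m³ × 9.81 m/s² × 430 m = 1.105×10^7 Pa = 11052 kPa
Total = 30419 + 28406 + 8594 + 11052 = 78470 kPa

78500 kPa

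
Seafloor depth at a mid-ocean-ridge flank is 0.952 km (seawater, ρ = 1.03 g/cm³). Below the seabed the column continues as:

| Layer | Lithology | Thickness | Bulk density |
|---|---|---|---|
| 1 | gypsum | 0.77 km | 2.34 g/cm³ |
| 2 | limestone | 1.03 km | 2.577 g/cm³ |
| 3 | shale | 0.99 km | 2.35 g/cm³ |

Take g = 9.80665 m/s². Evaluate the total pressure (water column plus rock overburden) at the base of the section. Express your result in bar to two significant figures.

seawater: 1030 kg/m³ × 9.80665 m/s² × 952 m = 9.616×10^6 Pa = 96.16 bar
gypsum: 2340 kg/m³ × 9.80665 m/s² × 770 m = 1.767×10^7 Pa = 176.7 bar
limestone: 2577 kg/m³ × 9.80665 m/s² × 1030 m = 2.603×10^7 Pa = 260.3 bar
shale: 2350 kg/m³ × 9.80665 m/s² × 990 m = 2.282×10^7 Pa = 228.2 bar
Total = 96.16 + 176.7 + 260.3 + 228.2 = 761.31 bar

760 bar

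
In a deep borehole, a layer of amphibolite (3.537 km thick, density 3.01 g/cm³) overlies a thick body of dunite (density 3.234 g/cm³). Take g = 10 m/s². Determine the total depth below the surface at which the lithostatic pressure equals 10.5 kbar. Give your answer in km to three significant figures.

32.7 km

Pressure at base of upper layers: 3010×10×3537 = 1.065×10^8 Pa = 1.065 kbar
Remaining pressure to be supplied by dunite: 1.050×10^9 − 1.065×10^8 = 9.435×10^8 Pa
Additional depth in dunite = 9.435×10^8 Pa / (3234 kg/m³ × 10 m/s²) = 29176 m
Total depth = 3537 m + 29176 m = 32713 m
= 32.713 km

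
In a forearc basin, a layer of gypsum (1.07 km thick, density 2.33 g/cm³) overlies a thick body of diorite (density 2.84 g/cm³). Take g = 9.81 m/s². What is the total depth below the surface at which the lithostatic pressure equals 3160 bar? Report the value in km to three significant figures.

Pressure at base of upper layers: 2330×9.81×1070 = 2.446×10^7 Pa = 244.6 bar
Remaining pressure to be supplied by diorite: 3.160×10^8 − 2.446×10^7 = 2.915×10^8 Pa
Additional depth in diorite = 2.915×10^8 Pa / (2840 kg/m³ × 9.81 m/s²) = 10464 m
Total depth = 1070 m + 10464 m = 11534 m
= 11.534 km

11.5 km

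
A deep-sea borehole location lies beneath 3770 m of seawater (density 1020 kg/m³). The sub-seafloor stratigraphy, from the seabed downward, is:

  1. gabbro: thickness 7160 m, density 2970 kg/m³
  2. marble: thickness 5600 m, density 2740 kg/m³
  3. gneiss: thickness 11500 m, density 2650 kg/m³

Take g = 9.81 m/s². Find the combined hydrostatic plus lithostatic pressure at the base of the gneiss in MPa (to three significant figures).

seawater: 1020 kg/m³ × 9.81 m/s² × 3770 m = 3.772×10^7 Pa = 37.72 MPa
gabbro: 2970 kg/m³ × 9.81 m/s² × 7160 m = 2.086×10^8 Pa = 208.6 MPa
marble: 2740 kg/m³ × 9.81 m/s² × 5600 m = 1.505×10^8 Pa = 150.5 MPa
gneiss: 2650 kg/m³ × 9.81 m/s² × 11500 m = 2.990×10^8 Pa = 299.0 MPa
Total = 37.72 + 208.6 + 150.5 + 299.0 = 695.82 MPa

696 MPa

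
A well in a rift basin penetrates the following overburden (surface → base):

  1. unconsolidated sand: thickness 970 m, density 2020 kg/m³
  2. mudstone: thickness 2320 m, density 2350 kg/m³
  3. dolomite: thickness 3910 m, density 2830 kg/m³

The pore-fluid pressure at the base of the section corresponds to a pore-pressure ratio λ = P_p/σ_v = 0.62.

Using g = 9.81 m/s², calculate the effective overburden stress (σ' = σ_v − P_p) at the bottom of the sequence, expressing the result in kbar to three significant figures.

0.689 kbar

Overburden (lithostatic) stress σ_v:
unconsolidated sand: 2020 kg/m³ × 9.81 m/s² × 970 m = 1.922×10^7 Pa = 19.22 MPa
mudstone: 2350 kg/m³ × 9.81 m/s² × 2320 m = 5.348×10^7 Pa = 53.48 MPa
dolomite: 2830 kg/m³ × 9.81 m/s² × 3910 m = 1.086×10^8 Pa = 108.6 MPa
Total = 19.22 + 53.48 + 108.6 = 181.26 MPa
Pore pressure P_p = λ·σ_v = 0.62 × 181.3 MPa = 112.4 MPa
Effective stress σ' = σ_v − P_p = 181.3 − 112.4 = 68.877 MPa = 0.68877 kbar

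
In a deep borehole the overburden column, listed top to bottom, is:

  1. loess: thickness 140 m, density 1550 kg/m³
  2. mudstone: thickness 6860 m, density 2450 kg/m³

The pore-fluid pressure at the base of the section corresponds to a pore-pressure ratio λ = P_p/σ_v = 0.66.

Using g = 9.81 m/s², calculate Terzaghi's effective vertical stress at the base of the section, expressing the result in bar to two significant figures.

570 bar

Overburden (lithostatic) stress σ_v:
loess: 1550 kg/m³ × 9.81 m/s² × 140 m = 2.129×10^6 Pa = 2.129 MPa
mudstone: 2450 kg/m³ × 9.81 m/s² × 6860 m = 1.649×10^8 Pa = 164.9 MPa
Total = 2.129 + 164.9 = 167.01 MPa
Pore pressure P_p = λ·σ_v = 0.66 × 167.0 MPa = 110.2 MPa
Effective stress σ' = σ_v − P_p = 167.0 − 110.2 = 56.782 MPa = 567.82 bar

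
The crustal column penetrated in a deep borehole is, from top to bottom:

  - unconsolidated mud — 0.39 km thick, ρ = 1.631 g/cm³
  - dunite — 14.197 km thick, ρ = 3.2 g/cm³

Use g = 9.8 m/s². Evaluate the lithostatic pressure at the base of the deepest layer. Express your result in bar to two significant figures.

4500 bar

unconsolidated mud: 1631 kg/m³ × 9.8 m/s² × 390 m = 6.234×10^6 Pa = 62.34 bar
dunite: 3200 kg/m³ × 9.8 m/s² × 14197 m = 4.452×10^8 Pa = 4452 bar
Total = 62.34 + 4452 = 4514.5 bar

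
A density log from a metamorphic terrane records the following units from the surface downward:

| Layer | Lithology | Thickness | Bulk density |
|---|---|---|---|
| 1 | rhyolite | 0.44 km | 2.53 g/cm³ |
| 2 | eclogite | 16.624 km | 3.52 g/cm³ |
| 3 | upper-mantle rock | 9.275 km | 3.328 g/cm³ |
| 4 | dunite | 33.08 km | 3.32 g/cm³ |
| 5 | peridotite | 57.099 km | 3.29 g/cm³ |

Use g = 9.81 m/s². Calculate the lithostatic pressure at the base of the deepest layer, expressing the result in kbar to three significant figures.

rhyolite: 2530 kg/m³ × 9.81 m/s² × 440 m = 1.092×10^7 Pa = 0.1092 kbar
eclogite: 3520 kg/m³ × 9.81 m/s² × 16624 m = 5.740×10^8 Pa = 5.740 kbar
upper-mantle rock: 3328 kg/m³ × 9.81 m/s² × 9275 m = 3.028×10^8 Pa = 3.028 kbar
dunite: 3320 kg/m³ × 9.81 m/s² × 33080 m = 1.077×10^9 Pa = 10.77 kbar
peridotite: 3290 kg/m³ × 9.81 m/s² × 57099 m = 1.843×10^9 Pa = 18.43 kbar
Total = 0.1092 + 5.740 + 3.028 + 10.77 + 18.43 = 38.080 kbar

38.1 kbar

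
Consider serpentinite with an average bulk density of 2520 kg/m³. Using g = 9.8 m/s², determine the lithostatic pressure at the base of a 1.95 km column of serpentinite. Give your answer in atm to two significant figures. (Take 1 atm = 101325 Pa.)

serpentinite: 2520 kg/m³ × 9.8 m/s² × 1950 m = 4.816×10^7 Pa = 475.3 atm

480 atm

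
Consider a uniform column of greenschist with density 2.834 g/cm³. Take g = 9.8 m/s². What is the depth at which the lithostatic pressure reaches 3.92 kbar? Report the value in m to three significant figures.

h = P/(ρg) = 3.92 kbar / (2834 kg/m³ × 9.8 m/s²) = 3.920×10^8 Pa / 27773 Pa/m = 14114 m

14100 m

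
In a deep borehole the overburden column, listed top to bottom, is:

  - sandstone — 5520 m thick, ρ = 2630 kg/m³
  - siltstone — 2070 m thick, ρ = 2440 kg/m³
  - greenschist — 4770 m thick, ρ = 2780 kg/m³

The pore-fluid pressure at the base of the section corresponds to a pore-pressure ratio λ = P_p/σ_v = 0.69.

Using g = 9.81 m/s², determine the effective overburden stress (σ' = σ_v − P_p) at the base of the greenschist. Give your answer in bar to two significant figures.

Overburden (lithostatic) stress σ_v:
sandstone: 2630 kg/m³ × 9.81 m/s² × 5520 m = 1.424×10^8 Pa = 142.4 MPa
siltstone: 2440 kg/m³ × 9.81 m/s² × 2070 m = 4.955×10^7 Pa = 49.55 MPa
greenschist: 2780 kg/m³ × 9.81 m/s² × 4770 m = 1.301×10^8 Pa = 130.1 MPa
Total = 142.4 + 49.55 + 130.1 = 322.05 MPa
Pore pressure P_p = λ·σ_v = 0.69 × 322.1 MPa = 222.2 MPa
Effective stress σ' = σ_v − P_p = 322.1 − 222.2 = 99.836 MPa = 998.36 bar

1000 bar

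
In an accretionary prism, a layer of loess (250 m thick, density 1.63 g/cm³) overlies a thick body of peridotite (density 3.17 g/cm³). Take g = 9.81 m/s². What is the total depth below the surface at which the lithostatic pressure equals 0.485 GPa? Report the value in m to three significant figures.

Pressure at base of upper layers: 1630×9.81×250 = 3.998×10^6 Pa = 3.998×10^-3 GPa
Remaining pressure to be supplied by peridotite: 4.850×10^8 − 3.998×10^6 = 4.810×10^8 Pa
Additional depth in peridotite = 4.810×10^8 Pa / (3170 kg/m³ × 9.81 m/s²) = 15467 m
Total depth = 250 m + 15467 m = 15717 m

15700 m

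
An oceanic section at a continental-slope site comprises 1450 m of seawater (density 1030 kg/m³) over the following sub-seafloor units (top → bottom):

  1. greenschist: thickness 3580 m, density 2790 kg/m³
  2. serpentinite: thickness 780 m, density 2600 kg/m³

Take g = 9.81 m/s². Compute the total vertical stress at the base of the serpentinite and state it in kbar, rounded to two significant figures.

seawater: 1030 kg/m³ × 9.81 m/s² × 1450 m = 1.465×10^7 Pa = 0.1465 kbar
greenschist: 2790 kg/m³ × 9.81 m/s² × 3580 m = 9.798×10^7 Pa = 0.9798 kbar
serpentinite: 2600 kg/m³ × 9.81 m/s² × 780 m = 1.989×10^7 Pa = 0.1989 kbar
Total = 0.1465 + 0.9798 + 0.1989 = 1.3253 kbar

1.3 kbar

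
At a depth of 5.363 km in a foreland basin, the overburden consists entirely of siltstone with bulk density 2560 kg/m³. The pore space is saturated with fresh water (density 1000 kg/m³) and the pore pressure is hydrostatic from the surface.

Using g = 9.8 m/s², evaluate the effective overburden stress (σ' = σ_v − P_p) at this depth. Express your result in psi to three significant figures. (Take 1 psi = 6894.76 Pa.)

11900 psi

Overburden (lithostatic) stress σ_v:
siltstone: 2560 kg/m³ × 9.8 m/s² × 5363 m = 1.345×10^8 Pa = 134.5 MPa
Pore pressure P_p = 1000 kg/m³ × 9.8 m/s² × 5363 m = 5.256×10^7 Pa = 52.56 MPa
Effective stress σ' = σ_v − P_p = 134.5 − 52.56 = 81.990 MPa = 11892 psi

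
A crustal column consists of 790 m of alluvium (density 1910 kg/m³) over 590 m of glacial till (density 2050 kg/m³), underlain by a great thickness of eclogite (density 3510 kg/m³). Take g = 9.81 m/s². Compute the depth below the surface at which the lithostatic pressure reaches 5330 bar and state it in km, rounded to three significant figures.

Pressure at base of upper layers: 1910×9.81×790 + 2050×9.81×590 = 2.667×10^7 Pa = 266.7 bar
Remaining pressure to be supplied by eclogite: 5.330×10^8 − 2.667×10^7 = 5.063×10^8 Pa
Additional depth in eclogite = 5.063×10^8 Pa / (3510 kg/m³ × 9.81 m/s²) = 14705 m
Total depth = 1380 m + 14705 m = 16085 m
= 16.085 km

16.1 km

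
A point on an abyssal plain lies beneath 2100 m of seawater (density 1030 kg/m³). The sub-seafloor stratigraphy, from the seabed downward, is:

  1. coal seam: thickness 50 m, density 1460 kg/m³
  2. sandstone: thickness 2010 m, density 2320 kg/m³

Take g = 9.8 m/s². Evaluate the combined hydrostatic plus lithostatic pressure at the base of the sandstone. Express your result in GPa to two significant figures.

0.068 GPa

seawater: 1030 kg/m³ × 9.8 m/s² × 2100 m = 2.120×10^7 Pa = 0.02120 GPa
coal seam: 1460 kg/m³ × 9.8 m/s² × 50 m = 7.154×10^5 Pa = 7.154×10^-4 GPa
sandstone: 2320 kg/m³ × 9.8 m/s² × 2010 m = 4.570×10^7 Pa = 0.04570 GPa
Total = 0.02120 + 7.154×10^-4 + 0.04570 = 0.067612 GPa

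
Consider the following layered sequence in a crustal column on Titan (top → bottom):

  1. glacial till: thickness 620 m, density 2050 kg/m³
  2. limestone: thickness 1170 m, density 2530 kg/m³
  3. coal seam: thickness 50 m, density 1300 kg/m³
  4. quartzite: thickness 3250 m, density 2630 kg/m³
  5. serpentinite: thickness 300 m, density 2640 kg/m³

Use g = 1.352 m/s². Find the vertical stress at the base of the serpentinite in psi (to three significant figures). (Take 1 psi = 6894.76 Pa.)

glacial till: 2050 kg/m³ × 1.352 m/s² × 620 m = 1.718×10^6 Pa = 249.2 psi
limestone: 2530 kg/m³ × 1.352 m/s² × 1170 m = 4.002×10^6 Pa = 580.4 psi
coal seam: 1300 kg/m³ × 1.352 m/s² × 50 m = 87880 Pa = 12.75 psi
quartzite: 2630 kg/m³ × 1.352 m/s² × 3250 m = 1.156×10^7 Pa = 1676 psi
serpentinite: 2640 kg/m³ × 1.352 m/s² × 300 m = 1.071×10^6 Pa = 155.3 psi
Total = 249.2 + 580.4 + 12.75 + 1676 + 155.3 = 2673.8 psi

2670 psi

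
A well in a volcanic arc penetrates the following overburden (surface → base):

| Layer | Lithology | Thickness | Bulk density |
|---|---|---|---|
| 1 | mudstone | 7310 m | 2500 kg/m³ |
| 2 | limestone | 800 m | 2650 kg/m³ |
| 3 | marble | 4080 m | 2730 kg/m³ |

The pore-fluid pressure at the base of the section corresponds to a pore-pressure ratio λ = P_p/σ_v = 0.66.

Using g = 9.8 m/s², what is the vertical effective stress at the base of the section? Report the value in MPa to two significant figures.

Overburden (lithostatic) stress σ_v:
mudstone: 2500 kg/m³ × 9.8 m/s² × 7310 m = 1.791×10^8 Pa = 179.1 MPa
limestone: 2650 kg/m³ × 9.8 m/s² × 800 m = 2.078×10^7 Pa = 20.78 MPa
marble: 2730 kg/m³ × 9.8 m/s² × 4080 m = 1.092×10^8 Pa = 109.2 MPa
Total = 179.1 + 20.78 + 109.2 = 309.03 MPa
Pore pressure P_p = λ·σ_v = 0.66 × 309.0 MPa = 204.0 MPa
Effective stress σ' = σ_v − P_p = 309.0 − 204.0 = 105.07 MPa

110 MPa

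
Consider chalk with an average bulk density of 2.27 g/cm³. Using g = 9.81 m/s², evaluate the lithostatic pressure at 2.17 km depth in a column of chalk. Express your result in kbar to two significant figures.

0.48 kbar

chalk: 2270 kg/m³ × 9.81 m/s² × 2170 m = 4.832×10^7 Pa = 0.4832 kbar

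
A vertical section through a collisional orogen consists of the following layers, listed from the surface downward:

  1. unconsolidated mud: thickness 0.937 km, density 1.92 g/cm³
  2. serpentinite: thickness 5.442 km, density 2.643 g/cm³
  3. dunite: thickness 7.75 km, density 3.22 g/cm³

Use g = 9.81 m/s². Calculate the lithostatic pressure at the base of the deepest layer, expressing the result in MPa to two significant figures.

400 MPa

unconsolidated mud: 1920 kg/m³ × 9.81 m/s² × 937 m = 1.765×10^7 Pa = 17.65 MPa
serpentinite: 2643 kg/m³ × 9.81 m/s² × 5442 m = 1.411×10^8 Pa = 141.1 MPa
dunite: 3220 kg/m³ × 9.81 m/s² × 7750 m = 2.448×10^8 Pa = 244.8 MPa
Total = 17.65 + 141.1 + 244.8 = 403.56 MPa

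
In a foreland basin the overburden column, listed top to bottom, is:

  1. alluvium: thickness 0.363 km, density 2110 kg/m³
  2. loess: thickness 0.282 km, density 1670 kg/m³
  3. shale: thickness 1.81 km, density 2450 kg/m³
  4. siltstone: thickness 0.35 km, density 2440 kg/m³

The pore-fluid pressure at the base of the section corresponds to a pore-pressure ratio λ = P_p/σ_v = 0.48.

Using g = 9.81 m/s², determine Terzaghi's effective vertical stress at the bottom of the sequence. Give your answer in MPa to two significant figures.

33 MPa

Overburden (lithostatic) stress σ_v:
alluvium: 2110 kg/m³ × 9.81 m/s² × 363 m = 7.514×10^6 Pa = 7.514 MPa
loess: 1670 kg/m³ × 9.81 m/s² × 282 m = 4.620×10^6 Pa = 4.620 MPa
shale: 2450 kg/m³ × 9.81 m/s² × 1810 m = 4.350×10^7 Pa = 43.50 MPa
siltstone: 2440 kg/m³ × 9.81 m/s² × 350 m = 8.378×10^6 Pa = 8.378 MPa
Total = 7.514 + 4.620 + 43.50 + 8.378 = 64.014 MPa
Pore pressure P_p = λ·σ_v = 0.48 × 64.01 MPa = 30.73 MPa
Effective stress σ' = σ_v − P_p = 64.01 − 30.73 = 33.287 MPa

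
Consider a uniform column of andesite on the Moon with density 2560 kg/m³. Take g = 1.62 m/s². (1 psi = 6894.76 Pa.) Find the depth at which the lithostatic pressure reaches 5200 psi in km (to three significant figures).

h = P/(ρg) = 5200 psi / (2560 kg/m³ × 1.62 m/s²) = 3.585×10^7 Pa / 4147.2 Pa/m = 8645.0 m
= 8.6450 km

8.65 km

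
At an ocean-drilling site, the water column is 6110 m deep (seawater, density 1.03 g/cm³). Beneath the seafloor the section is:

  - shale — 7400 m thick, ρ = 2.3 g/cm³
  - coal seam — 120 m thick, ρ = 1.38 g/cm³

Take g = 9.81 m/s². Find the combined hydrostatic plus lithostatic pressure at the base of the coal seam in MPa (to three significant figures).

230 MPa

seawater: 1030 kg/m³ × 9.81 m/s² × 6110 m = 6.174×10^7 Pa = 61.74 MPa
shale: 2300 kg/m³ × 9.81 m/s² × 7400 m = 1.670×10^8 Pa = 167.0 MPa
coal seam: 1380 kg/m³ × 9.81 m/s² × 120 m = 1.625×10^6 Pa = 1.625 MPa
Total = 61.74 + 167.0 + 1.625 = 230.33 MPa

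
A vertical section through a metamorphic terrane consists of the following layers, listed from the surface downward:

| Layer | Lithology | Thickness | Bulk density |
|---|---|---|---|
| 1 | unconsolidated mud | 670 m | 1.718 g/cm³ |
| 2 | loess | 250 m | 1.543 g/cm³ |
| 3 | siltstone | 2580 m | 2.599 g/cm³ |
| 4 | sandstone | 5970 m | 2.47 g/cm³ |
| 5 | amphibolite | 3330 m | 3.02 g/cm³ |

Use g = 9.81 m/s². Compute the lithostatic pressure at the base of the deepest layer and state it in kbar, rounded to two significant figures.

unconsolidated mud: 1718 kg/m³ × 9.81 m/s² × 670 m = 1.129×10^7 Pa = 0.1129 kbar
loess: 1543 kg/m³ × 9.81 m/s² × 250 m = 3.784×10^6 Pa = 0.03784 kbar
siltstone: 2599 kg/m³ × 9.81 m/s² × 2580 m = 6.578×10^7 Pa = 0.6578 kbar
sandstone: 2470 kg/m³ × 9.81 m/s² × 5970 m = 1.447×10^8 Pa = 1.447 kbar
amphibolite: 3020 kg/m³ × 9.81 m/s² × 3330 m = 9.866×10^7 Pa = 0.9866 kbar
Total = 0.1129 + 0.03784 + 0.6578 + 1.447 + 0.9866 = 3.2417 kbar

3.2 kbar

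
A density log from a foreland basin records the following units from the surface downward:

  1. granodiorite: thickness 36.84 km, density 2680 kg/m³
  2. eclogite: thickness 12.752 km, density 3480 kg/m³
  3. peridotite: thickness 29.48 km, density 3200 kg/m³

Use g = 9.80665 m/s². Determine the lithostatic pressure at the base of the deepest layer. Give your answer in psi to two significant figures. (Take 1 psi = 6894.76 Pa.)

340000 psi

granodiorite: 2680 kg/m³ × 9.80665 m/s² × 36840 m = 9.682×10^8 Pa = 1.404×10^5 psi
eclogite: 3480 kg/m³ × 9.80665 m/s² × 12752 m = 4.352×10^8 Pa = 63119 psi
peridotite: 3200 kg/m³ × 9.80665 m/s² × 29480 m = 9.251×10^8 Pa = 1.342×10^5 psi
Total = 1.404×10^5 + 63119 + 1.342×10^5 = 3.3772×10^5 psi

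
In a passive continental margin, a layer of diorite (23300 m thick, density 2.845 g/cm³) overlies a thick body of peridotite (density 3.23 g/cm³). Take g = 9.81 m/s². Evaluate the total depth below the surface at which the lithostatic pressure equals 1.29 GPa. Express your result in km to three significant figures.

Pressure at base of upper layers: 2845×9.81×23300 = 6.503×10^8 Pa = 0.6503 GPa
Remaining pressure to be supplied by peridotite: 1.290×10^9 − 6.503×10^8 = 6.397×10^8 Pa
Additional depth in peridotite = 6.397×10^8 Pa / (3230 kg/m³ × 9.81 m/s²) = 20189 m
Total depth = 23300 m + 20189 m = 43489 m
= 43.489 km

43.5 km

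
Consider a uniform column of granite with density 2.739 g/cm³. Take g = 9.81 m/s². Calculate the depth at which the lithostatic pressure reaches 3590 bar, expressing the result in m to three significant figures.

13400 m

h = P/(ρg) = 3590 bar / (2739 kg/m³ × 9.81 m/s²) = 3.590×10^8 Pa / 26870 Pa/m = 13361 m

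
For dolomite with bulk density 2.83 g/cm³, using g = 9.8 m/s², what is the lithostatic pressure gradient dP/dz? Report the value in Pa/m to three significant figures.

dP/dz = ρg = 2830 kg/m³ × 9.8 m/s² = 27734 Pa/m

27700 Pa/m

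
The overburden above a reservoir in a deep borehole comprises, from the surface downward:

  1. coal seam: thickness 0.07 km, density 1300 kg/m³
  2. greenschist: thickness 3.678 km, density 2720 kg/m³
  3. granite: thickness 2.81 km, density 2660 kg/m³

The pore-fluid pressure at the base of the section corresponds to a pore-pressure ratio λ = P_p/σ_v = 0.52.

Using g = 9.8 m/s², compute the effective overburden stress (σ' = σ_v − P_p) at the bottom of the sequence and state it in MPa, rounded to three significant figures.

82.6 MPa

Overburden (lithostatic) stress σ_v:
coal seam: 1300 kg/m³ × 9.8 m/s² × 70 m = 8.918×10^5 Pa = 0.8918 MPa
greenschist: 2720 kg/m³ × 9.8 m/s² × 3678 m = 9.804×10^7 Pa = 98.04 MPa
granite: 2660 kg/m³ × 9.8 m/s² × 2810 m = 7.325×10^7 Pa = 73.25 MPa
Total = 0.8918 + 98.04 + 73.25 = 172.18 MPa
Pore pressure P_p = λ·σ_v = 0.52 × 172.2 MPa = 89.54 MPa
Effective stress σ' = σ_v − P_p = 172.2 − 89.54 = 82.648 MPa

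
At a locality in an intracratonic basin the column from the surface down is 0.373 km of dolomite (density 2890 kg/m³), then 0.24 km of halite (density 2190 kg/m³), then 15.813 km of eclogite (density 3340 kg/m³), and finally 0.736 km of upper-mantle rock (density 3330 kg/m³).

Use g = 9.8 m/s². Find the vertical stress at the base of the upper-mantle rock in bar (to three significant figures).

5570 bar

dolomite: 2890 kg/m³ × 9.8 m/s² × 373 m = 1.056×10^7 Pa = 105.6 bar
halite: 2190 kg/m³ × 9.8 m/s² × 240 m = 5.151×10^6 Pa = 51.51 bar
eclogite: 3340 kg/m³ × 9.8 m/s² × 15813 m = 5.176×10^8 Pa = 5176 bar
upper-mantle rock: 3330 kg/m³ × 9.8 m/s² × 736 m = 2.402×10^7 Pa = 240.2 bar
Total = 105.6 + 51.51 + 5176 + 240.2 = 5573.2 bar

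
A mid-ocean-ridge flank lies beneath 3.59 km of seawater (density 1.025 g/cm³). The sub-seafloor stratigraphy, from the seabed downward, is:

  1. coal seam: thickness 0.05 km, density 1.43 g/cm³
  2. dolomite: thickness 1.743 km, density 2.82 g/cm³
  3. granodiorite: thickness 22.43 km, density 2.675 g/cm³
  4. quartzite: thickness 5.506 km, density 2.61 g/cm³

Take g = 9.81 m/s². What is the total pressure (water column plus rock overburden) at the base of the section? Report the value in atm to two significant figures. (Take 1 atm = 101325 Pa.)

8000 atm

seawater: 1025 kg/m³ × 9.81 m/s² × 3590 m = 3.610×10^7 Pa = 356.3 atm
coal seam: 1430 kg/m³ × 9.81 m/s² × 50 m = 7.014×10^5 Pa = 6.922 atm
dolomite: 2820 kg/m³ × 9.81 m/s² × 1743 m = 4.822×10^7 Pa = 475.9 atm
granodiorite: 2675 kg/m³ × 9.81 m/s² × 22430 m = 5.886×10^8 Pa = 5809 atm
quartzite: 2610 kg/m³ × 9.81 m/s² × 5506 m = 1.410×10^8 Pa = 1391 atm
Total = 356.3 + 6.922 + 475.9 + 5809 + 1391 = 8039.4 atm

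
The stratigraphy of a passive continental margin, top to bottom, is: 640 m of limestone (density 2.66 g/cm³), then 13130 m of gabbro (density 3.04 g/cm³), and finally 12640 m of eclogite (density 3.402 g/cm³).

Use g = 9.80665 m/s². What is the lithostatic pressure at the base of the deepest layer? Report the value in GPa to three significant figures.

limestone: 2660 kg/m³ × 9.80665 m/s² × 640 m = 1.669×10^7 Pa = 0.01669 GPa
gabbro: 3040 kg/m³ × 9.80665 m/s² × 13130 m = 3.914×10^8 Pa = 0.3914 GPa
eclogite: 3402 kg/m³ × 9.80665 m/s² × 12640 m = 4.217×10^8 Pa = 0.4217 GPa
Total = 0.01669 + 0.3914 + 0.4217 = 0.82983 GPa

0.830 GPa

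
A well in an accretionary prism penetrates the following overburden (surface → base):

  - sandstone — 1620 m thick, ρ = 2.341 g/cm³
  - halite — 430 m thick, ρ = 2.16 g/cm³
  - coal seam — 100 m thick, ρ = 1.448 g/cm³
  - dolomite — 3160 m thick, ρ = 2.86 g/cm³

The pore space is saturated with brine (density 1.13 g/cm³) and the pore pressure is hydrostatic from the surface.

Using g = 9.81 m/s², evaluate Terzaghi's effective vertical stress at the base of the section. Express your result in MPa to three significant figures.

Overburden (lithostatic) stress σ_v:
sandstone: 2341 kg/m³ × 9.81 m/s² × 1620 m = 3.720×10^7 Pa = 37.20 MPa
halite: 2160 kg/m³ × 9.81 m/s² × 430 m = 9.112×10^6 Pa = 9.112 MPa
coal seam: 1448 kg/m³ × 9.81 m/s² × 100 m = 1.420×10^6 Pa = 1.420 MPa
dolomite: 2860 kg/m³ × 9.81 m/s² × 3160 m = 8.866×10^7 Pa = 88.66 MPa
Total = 37.20 + 9.112 + 1.420 + 88.66 = 136.39 MPa
Pore pressure P_p = 1130 kg/m³ × 9.81 m/s² × 5310 m = 5.886×10^7 Pa = 58.86 MPa
Effective stress σ' = σ_v − P_p = 136.4 − 58.86 = 77.532 MPa

77.5 MPa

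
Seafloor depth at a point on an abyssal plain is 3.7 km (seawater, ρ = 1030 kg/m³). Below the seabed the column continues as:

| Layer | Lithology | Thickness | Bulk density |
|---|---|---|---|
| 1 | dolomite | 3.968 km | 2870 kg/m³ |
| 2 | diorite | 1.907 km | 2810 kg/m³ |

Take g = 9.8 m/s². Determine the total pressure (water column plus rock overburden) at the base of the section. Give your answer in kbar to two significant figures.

2.0 kbar

seawater: 1030 kg/m³ × 9.8 m/s² × 3700 m = 3.735×10^7 Pa = 0.3735 kbar
dolomite: 2870 kg/m³ × 9.8 m/s² × 3968 m = 1.116×10^8 Pa = 1.116 kbar
diorite: 2810 kg/m³ × 9.8 m/s² × 1907 m = 5.251×10^7 Pa = 0.5251 kbar
Total = 0.3735 + 1.116 + 0.5251 = 2.0147 kbar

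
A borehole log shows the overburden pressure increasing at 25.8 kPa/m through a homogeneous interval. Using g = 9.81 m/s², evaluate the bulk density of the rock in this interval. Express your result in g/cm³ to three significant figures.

2.63 g/cm³

ρ = (dP/dz)/g = 25.8 kPa/m / 9.81 m/s² = 25800 Pa/m / 9.81 m/s² = 2630.0 kg/m³
= 2.630 g/cm³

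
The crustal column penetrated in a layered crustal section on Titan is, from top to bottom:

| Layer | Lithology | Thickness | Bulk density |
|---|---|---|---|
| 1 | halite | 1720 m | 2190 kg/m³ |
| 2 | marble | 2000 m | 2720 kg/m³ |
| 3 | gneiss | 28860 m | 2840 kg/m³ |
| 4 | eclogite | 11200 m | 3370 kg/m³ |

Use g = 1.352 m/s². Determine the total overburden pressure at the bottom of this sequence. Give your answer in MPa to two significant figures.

170 MPa

halite: 2190 kg/m³ × 1.352 m/s² × 1720 m = 5.093×10^6 Pa = 5.093 MPa
marble: 2720 kg/m³ × 1.352 m/s² × 2000 m = 7.355×10^6 Pa = 7.355 MPa
gneiss: 2840 kg/m³ × 1.352 m/s² × 28860 m = 1.108×10^8 Pa = 110.8 MPa
eclogite: 3370 kg/m³ × 1.352 m/s² × 11200 m = 5.103×10^7 Pa = 51.03 MPa
Total = 5.093 + 7.355 + 110.8 + 51.03 = 174.29 MPa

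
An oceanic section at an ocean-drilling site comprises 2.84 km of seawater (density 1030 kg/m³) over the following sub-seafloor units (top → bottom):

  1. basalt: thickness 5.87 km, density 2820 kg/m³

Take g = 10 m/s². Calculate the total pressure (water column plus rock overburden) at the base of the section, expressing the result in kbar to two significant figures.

seawater: 1030 kg/m³ × 10 m/s² × 2840 m = 2.925×10^7 Pa = 0.2925 kbar
basalt: 2820 kg/m³ × 10 m/s² × 5870 m = 1.655×10^8 Pa = 1.655 kbar
Total = 0.2925 + 1.655 = 1.9479 kbar

1.9 kbar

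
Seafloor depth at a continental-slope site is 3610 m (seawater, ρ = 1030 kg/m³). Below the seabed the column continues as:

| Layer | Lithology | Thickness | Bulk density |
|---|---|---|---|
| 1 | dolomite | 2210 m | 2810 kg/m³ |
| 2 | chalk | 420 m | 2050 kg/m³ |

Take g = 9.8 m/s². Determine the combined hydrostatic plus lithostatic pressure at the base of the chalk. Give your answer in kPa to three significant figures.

106000 kPa

seawater: 1030 kg/m³ × 9.8 m/s² × 3610 m = 3.644×10^7 Pa = 36439 kPa
dolomite: 2810 kg/m³ × 9.8 m/s² × 2210 m = 6.086×10^7 Pa = 60859 kPa
chalk: 2050 kg/m³ × 9.8 m/s² × 420 m = 8.438×10^6 Pa = 8438 kPa
Total = 36439 + 60859 + 8438 = 1.0574×10^5 kPa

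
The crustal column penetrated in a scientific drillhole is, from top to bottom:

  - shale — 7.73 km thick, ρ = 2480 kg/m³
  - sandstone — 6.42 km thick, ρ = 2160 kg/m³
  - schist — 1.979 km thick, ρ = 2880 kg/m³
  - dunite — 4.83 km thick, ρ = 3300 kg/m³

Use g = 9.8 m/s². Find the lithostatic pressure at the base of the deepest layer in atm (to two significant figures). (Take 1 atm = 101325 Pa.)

5300 atm

shale: 2480 kg/m³ × 9.8 m/s² × 7730 m = 1.879×10^8 Pa = 1854 atm
sandstone: 2160 kg/m³ × 9.8 m/s² × 6420 m = 1.359×10^8 Pa = 1341 atm
schist: 2880 kg/m³ × 9.8 m/s² × 1979 m = 5.586×10^7 Pa = 551.2 atm
dunite: 3300 kg/m³ × 9.8 m/s² × 4830 m = 1.562×10^8 Pa = 1542 atm
Total = 1854 + 1341 + 551.2 + 1542 = 5288.2 atm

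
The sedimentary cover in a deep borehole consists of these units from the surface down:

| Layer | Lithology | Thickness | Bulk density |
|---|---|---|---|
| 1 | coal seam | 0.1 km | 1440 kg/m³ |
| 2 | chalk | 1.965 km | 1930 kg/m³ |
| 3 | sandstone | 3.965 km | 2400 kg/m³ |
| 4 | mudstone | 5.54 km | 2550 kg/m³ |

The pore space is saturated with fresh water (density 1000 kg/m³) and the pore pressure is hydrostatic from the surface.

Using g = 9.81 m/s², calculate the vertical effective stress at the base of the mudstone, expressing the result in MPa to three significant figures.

Overburden (lithostatic) stress σ_v:
coal seam: 1440 kg/m³ × 9.81 m/s² × 100 m = 1.413×10^6 Pa = 1.413 MPa
chalk: 1930 kg/m³ × 9.81 m/s² × 1965 m = 3.720×10^7 Pa = 37.20 MPa
sandstone: 2400 kg/m³ × 9.81 m/s² × 3965 m = 9.335×10^7 Pa = 93.35 MPa
mudstone: 2550 kg/m³ × 9.81 m/s² × 5540 m = 1.386×10^8 Pa = 138.6 MPa
Total = 1.413 + 37.20 + 93.35 + 138.6 = 270.55 MPa
Pore pressure P_p = 1000 kg/m³ × 9.81 m/s² × 11570 m = 1.135×10^8 Pa = 113.5 MPa
Effective stress σ' = σ_v − P_p = 270.6 − 113.5 = 157.05 MPa

157 MPa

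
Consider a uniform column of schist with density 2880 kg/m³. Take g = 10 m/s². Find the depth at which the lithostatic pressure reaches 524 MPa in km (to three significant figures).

h = P/(ρg) = 524 MPa / (2880 kg/m³ × 10 m/s²) = 5.240×10^8 Pa / 28800 Pa/m = 18194 m
= 18.194 km

18.2 km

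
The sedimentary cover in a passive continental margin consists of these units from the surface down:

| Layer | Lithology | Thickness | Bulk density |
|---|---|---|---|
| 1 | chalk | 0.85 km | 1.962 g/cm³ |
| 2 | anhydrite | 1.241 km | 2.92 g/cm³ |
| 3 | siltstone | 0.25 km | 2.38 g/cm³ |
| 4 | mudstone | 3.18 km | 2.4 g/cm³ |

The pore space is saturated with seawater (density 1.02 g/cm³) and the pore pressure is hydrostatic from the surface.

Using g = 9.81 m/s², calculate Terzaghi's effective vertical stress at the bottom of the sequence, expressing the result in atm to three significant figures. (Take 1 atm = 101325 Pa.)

764 atm

Overburden (lithostatic) stress σ_v:
chalk: 1962 kg/m³ × 9.81 m/s² × 850 m = 1.636×10^7 Pa = 16.36 MPa
anhydrite: 2920 kg/m³ × 9.81 m/s² × 1241 m = 3.555×10^7 Pa = 35.55 MPa
siltstone: 2380 kg/m³ × 9.81 m/s² × 250 m = 5.837×10^6 Pa = 5.837 MPa
mudstone: 2400 kg/m³ × 9.81 m/s² × 3180 m = 7.487×10^7 Pa = 74.87 MPa
Total = 16.36 + 35.55 + 5.837 + 74.87 = 132.62 MPa
Pore pressure P_p = 1020 kg/m³ × 9.81 m/s² × 5521 m = 5.524×10^7 Pa = 55.24 MPa
Effective stress σ' = σ_v − P_p = 132.6 − 55.24 = 77.371 MPa = 763.60 atm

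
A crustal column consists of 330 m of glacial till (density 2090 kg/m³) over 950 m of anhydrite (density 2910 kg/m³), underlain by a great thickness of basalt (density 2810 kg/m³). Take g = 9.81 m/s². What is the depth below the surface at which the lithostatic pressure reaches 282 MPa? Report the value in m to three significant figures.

10300 m

Pressure at base of upper layers: 2090×9.81×330 + 2910×9.81×950 = 3.389×10^7 Pa = 33.89 MPa
Remaining pressure to be supplied by basalt: 2.820×10^8 − 3.389×10^7 = 2.481×10^8 Pa
Additional depth in basalt = 2.481×10^8 Pa / (2810 kg/m³ × 9.81 m/s²) = 9000.7 m
Total depth = 1280 m + 9000.7 m = 10281 m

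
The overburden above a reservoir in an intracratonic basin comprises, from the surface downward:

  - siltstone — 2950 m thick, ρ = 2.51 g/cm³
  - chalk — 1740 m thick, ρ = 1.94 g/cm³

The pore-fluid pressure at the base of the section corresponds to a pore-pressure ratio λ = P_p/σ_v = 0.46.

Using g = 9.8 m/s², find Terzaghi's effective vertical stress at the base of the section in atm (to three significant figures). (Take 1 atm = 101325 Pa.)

563 atm

Overburden (lithostatic) stress σ_v:
siltstone: 2510 kg/m³ × 9.8 m/s² × 2950 m = 7.256×10^7 Pa = 72.56 MPa
chalk: 1940 kg/m³ × 9.8 m/s² × 1740 m = 3.308×10^7 Pa = 33.08 MPa
Total = 72.56 + 33.08 = 105.64 MPa
Pore pressure P_p = λ·σ_v = 0.46 × 105.6 MPa = 48.60 MPa
Effective stress σ' = σ_v − P_p = 105.6 − 48.60 = 57.048 MPa = 563.02 atm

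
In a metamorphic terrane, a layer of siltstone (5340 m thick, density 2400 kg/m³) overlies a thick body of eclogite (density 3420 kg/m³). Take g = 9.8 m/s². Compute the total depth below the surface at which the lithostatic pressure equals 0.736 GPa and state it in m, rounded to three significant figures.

23600 m

Pressure at base of upper layers: 2400×9.8×5340 = 1.256×10^8 Pa = 0.1256 GPa
Remaining pressure to be supplied by eclogite: 7.360×10^8 − 1.256×10^8 = 6.104×10^8 Pa
Additional depth in eclogite = 6.104×10^8 Pa / (3420 kg/m³ × 9.8 m/s²) = 18212 m
Total depth = 5340 m + 18212 m = 23552 m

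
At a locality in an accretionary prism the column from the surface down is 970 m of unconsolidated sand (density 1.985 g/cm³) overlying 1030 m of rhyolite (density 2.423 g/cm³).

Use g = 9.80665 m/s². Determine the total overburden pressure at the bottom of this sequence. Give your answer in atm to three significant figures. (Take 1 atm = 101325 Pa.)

428 atm

unconsolidated sand: 1985 kg/m³ × 9.80665 m/s² × 970 m = 1.888×10^7 Pa = 186.4 atm
rhyolite: 2423 kg/m³ × 9.80665 m/s² × 1030 m = 2.447×10^7 Pa = 241.5 atm
Total = 186.4 + 241.5 = 427.90 atm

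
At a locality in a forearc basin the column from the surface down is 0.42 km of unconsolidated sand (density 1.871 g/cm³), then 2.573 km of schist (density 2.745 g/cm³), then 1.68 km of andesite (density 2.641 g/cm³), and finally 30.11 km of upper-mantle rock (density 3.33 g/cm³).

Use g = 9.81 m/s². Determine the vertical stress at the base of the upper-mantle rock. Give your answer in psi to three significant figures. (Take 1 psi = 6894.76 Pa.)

unconsolidated sand: 1871 kg/m³ × 9.81 m/s² × 420 m = 7.709×10^6 Pa = 1118 psi
schist: 2745 kg/m³ × 9.81 m/s² × 2573 m = 6.929×10^7 Pa = 10049 psi
andesite: 2641 kg/m³ × 9.81 m/s² × 1680 m = 4.353×10^7 Pa = 6313 psi
upper-mantle rock: 3330 kg/m³ × 9.81 m/s² × 30110 m = 9.836×10^8 Pa = 1.427×10^5 psi
Total = 1118 + 10049 + 6313 + 1.427×10^5 = 1.6014×10^5 psi

160000 psi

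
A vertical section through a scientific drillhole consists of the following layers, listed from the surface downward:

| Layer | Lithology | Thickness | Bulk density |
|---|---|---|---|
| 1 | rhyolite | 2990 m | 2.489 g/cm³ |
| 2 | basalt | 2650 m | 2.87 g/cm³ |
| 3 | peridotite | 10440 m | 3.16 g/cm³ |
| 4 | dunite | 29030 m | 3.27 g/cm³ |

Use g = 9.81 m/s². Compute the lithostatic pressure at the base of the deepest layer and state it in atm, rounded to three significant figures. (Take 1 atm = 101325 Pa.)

13800 atm

rhyolite: 2489 kg/m³ × 9.81 m/s² × 2990 m = 7.301×10^7 Pa = 720.5 atm
basalt: 2870 kg/m³ × 9.81 m/s² × 2650 m = 7.461×10^7 Pa = 736.3 atm
peridotite: 3160 kg/m³ × 9.81 m/s² × 10440 m = 3.236×10^8 Pa = 3194 atm
dunite: 3270 kg/m³ × 9.81 m/s² × 29030 m = 9.312×10^8 Pa = 9191 atm
Total = 720.5 + 736.3 + 3194 + 9191 = 13842 atm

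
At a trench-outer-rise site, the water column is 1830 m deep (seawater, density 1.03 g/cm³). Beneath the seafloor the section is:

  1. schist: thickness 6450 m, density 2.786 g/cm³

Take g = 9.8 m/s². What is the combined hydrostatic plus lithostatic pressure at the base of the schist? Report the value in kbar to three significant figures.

seawater: 1030 kg/m³ × 9.8 m/s² × 1830 m = 1.847×10^7 Pa = 0.1847 kbar
schist: 2786 kg/m³ × 9.8 m/s² × 6450 m = 1.761×10^8 Pa = 1.761 kbar
Total = 0.1847 + 1.761 = 1.9458 kbar

1.95 kbar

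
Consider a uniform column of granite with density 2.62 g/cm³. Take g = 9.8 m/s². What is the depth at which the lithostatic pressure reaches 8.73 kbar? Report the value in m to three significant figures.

h = P/(ρg) = 8.73 kbar / (2620 kg/m³ × 9.8 m/s²) = 8.730×10^8 Pa / 25676 Pa/m = 34001 m

34000 m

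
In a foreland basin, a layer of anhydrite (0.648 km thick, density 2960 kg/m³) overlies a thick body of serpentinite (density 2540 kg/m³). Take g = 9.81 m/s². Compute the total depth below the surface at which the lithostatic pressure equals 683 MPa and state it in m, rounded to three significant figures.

Pressure at base of upper layers: 2960×9.81×648 = 1.882×10^7 Pa = 18.82 MPa
Remaining pressure to be supplied by serpentinite: 6.830×10^8 − 1.882×10^7 = 6.642×10^8 Pa
Additional depth in serpentinite = 6.642×10^8 Pa / (2540 kg/m³ × 9.81 m/s²) = 26655 m
Total depth = 648 m + 26655 m = 27303 m

27300 m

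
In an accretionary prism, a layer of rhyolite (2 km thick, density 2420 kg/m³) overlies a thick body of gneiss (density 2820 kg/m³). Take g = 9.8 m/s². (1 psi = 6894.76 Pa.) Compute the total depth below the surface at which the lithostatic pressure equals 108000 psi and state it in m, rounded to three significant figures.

27200 m

Pressure at base of upper layers: 2420×9.8×2000 = 4.743×10^7 Pa = 6879 psi
Remaining pressure to be supplied by gneiss: 7.446×10^8 − 4.743×10^7 = 6.972×10^8 Pa
Additional depth in gneiss = 6.972×10^8 Pa / (2820 kg/m³ × 9.8 m/s²) = 25228 m
Total depth = 2000 m + 25228 m = 27228 m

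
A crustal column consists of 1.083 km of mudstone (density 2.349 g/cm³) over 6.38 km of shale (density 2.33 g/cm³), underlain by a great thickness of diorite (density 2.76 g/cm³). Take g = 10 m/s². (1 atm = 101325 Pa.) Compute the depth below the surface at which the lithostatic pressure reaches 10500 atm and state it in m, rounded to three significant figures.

Pressure at base of upper layers: 2349×10×1083 + 2330×10×6380 = 1.741×10^8 Pa = 1718 atm
Remaining pressure to be supplied by diorite: 1.064×10^9 − 1.741×10^8 = 8.898×10^8 Pa
Additional depth in diorite = 8.898×10^8 Pa / (2760 kg/m³ × 10 m/s²) = 32240 m
Total depth = 7463 m + 32240 m = 39703 m

39700 m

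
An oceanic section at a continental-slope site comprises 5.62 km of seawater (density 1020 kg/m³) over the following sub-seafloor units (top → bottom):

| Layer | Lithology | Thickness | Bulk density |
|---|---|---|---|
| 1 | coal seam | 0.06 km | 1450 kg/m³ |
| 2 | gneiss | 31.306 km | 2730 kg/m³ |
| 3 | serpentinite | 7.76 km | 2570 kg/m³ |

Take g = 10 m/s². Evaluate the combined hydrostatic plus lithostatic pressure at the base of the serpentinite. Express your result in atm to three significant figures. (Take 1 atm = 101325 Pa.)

11000 atm

seawater: 1020 kg/m³ × 10 m/s² × 5620 m = 5.732×10^7 Pa = 565.7 atm
coal seam: 1450 kg/m³ × 10 m/s² × 60 m = 8.700×10^5 Pa = 8.586 atm
gneiss: 2730 kg/m³ × 10 m/s² × 31306 m = 8.547×10^8 Pa = 8435 atm
serpentinite: 2570 kg/m³ × 10 m/s² × 7760 m = 1.994×10^8 Pa = 1968 atm
Total = 565.7 + 8.586 + 8435 + 1968 = 10977 atm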